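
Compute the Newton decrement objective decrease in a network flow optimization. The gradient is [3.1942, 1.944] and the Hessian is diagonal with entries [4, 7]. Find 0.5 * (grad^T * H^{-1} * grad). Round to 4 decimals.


Step 1: H is diagonal, so H^(-1) * g = [0.7986, 0.2777].
Step 2: g^T H^(-1) g = sum_i g_i^2 / H_ii
  = (3.1942)^2/4 + (1.944)^2/7
  = 2.5507 + 0.5399 = 3.0906
Step 3: Objective decrease = 0.5 * g^T H^(-1) g = 1.5453


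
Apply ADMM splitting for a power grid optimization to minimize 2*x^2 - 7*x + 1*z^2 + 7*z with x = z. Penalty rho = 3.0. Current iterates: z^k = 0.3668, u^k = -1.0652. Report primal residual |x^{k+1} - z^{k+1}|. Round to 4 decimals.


ADMM iteration with rho = 3.0, z^k = 0.3668, u^k = -1.0652
Step 1: x-update.
Minimize 2*x^2 - 7*x + (3.0/2)*(x - 0.3668 - 1.0652)^2
FOC: (2*2 + 3.0)*x = 7 + 3.0*(0.3668 + 1.0652)
x^{k+1} = 1.6137
Step 2: z-update.
Minimize 1*z^2 + 7*z + (3.0/2)*(1.6137 - z - 1.0652)^2
FOC: (2*1 + 3.0)*z = -7 + 3.0*(1.6137 - 1.0652)
z^{k+1} = -1.0709
Step 3: u-update.
u^{k+1} = -1.0652 + 1.6137 + 1.0709 = 1.6194
Step 4: Primal residual = |1.6137 + 1.0709| = 2.6846


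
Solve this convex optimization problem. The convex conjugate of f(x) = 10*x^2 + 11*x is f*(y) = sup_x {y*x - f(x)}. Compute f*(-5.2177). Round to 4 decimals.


f*(y) = sup_x {y*x - a*x^2 - b*x} = sup_x {(y-b)*x - a*x^2}
FOC: (y - b) - 2a*x = 0 => x* = (y - b)/(2a)
x* = (-5.2177 - 11)/(2*10) = -0.8109
f*(-5.2177) = (y-b)^2/(4a) = (-5.2177 - 11)^2/(4*10)
= 263.0138/40 = 6.5753


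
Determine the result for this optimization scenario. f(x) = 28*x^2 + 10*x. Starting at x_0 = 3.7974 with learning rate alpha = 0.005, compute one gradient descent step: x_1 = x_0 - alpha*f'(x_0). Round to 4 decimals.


We compute the gradient at x_0 and apply the update.
f'(x) = 56*x + 10
f'(3.7974) = 56*3.7974 + 10 = 222.6544
x_1 = 3.7974 - 0.005*222.6544 = 2.6841


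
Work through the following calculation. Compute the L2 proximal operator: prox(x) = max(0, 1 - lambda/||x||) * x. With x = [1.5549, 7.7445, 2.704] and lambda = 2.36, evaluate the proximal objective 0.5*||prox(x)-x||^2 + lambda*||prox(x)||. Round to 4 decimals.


Step 1: Compute ||x||.
||x|| = 8.349
Step 2: Compute scaling factor.
scale = max(0, 1 - 2.36/8.349) = 0.7173
Step 3: prox(x) = [1.1154, 5.5554, 1.9397]
||prox(x)|| = 5.989
Step 4: Proximal objective.
0.5*||prox-x||^2 = 2.7848
lambda*||prox|| = 14.134
Total = 16.919


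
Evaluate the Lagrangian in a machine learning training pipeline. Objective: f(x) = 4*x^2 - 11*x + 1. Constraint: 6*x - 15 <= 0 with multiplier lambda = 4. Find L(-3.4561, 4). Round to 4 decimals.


Step 1: Evaluate f(x).
f(-3.4561) = 4*(-3.4561)^2 - 11*(-3.4561) + 1 = 86.7956
Step 2: Evaluate g(x).
g(-3.4561) = 6*-3.4561 - 15 = -35.7366
Step 3: Compute Lagrangian.
L = 86.7956 + 4*-35.7366 = -56.1508


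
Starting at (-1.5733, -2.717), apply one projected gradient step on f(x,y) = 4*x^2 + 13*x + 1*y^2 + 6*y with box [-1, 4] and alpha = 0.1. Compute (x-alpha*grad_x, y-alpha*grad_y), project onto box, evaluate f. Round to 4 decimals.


Step 1: Compute gradient at (-1.5733, -2.717).
grad_x = 2*4*-1.5733 + 13 = 0.4136
grad_y = 2*1*-2.717 + 6 = 0.566
Step 2: Gradient step.
x_raw = -1.5733 - 0.1*0.4136 = -1.6147
y_raw = -2.717 - 0.1*0.566 = -2.7736
Step 3: Project onto [-1, 4].
x_proj = clip(-1.6147) = -1.0
y_proj = clip(-2.7736) = -1.0
Step 4: Evaluate f.
f(-1.0, -1.0) = -14.0


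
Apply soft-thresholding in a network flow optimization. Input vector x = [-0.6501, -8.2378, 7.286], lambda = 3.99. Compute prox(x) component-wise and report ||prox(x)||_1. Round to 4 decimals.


Soft-thresholding with lambda = 3.99:
prox(-0.6501) = sign(-0.6501)*max(|-0.6501| - 3.99, 0) = 0.0
prox(-8.2378) = sign(-8.2378)*max(|-8.2378| - 3.99, 0) = -4.2478
prox(7.286) = sign(7.286)*max(|7.286| - 3.99, 0) = 3.296
prox(x) = [0.0, -4.2478, 3.296]
||prox(x)||_1 = 0.0 + 4.2478 + 3.296 = 7.5438


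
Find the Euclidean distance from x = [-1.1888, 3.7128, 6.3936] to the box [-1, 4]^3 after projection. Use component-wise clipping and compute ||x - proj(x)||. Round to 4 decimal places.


Project each component onto [-1, 4].
clip(-1.1888) = -1.0, clip(3.7128) = 3.7128, clip(6.3936) = 4.0
Projection = [-1.0, 3.7128, 4.0]
Squared diffs: [0.0356, 0.0, 5.7293]
Distance = sqrt(5.7649) = 2.401


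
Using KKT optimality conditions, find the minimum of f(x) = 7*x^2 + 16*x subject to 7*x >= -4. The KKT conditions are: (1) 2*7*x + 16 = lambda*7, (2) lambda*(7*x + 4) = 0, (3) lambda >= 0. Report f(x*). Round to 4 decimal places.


Step 1: Try lambda = 0 (constraint inactive).
x_unc = -16/(2*7) = -1.1429
Check: 7*-1.1429 = -8.0003 < -4 -- violated!
Step 2: Constraint must be active: 7*x = -4
x* = -4/7 = -0.5714 (rounded; the exact value -4/7 is used below)
lambda = (2*7*(-4/7) + 16)/7 = 1.1429
Step 3: Compute optimal value.
f(x*) = 7*(-4/7)^2 + 16*(-4/7) = -6.8571


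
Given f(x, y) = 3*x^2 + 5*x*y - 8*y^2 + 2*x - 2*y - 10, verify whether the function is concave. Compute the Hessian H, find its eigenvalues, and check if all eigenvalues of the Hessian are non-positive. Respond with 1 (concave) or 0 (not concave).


The Hessian of f(x,y) = 3*x^2 + 5*x*y - 8*y^2 + 2*x - 2*y - 10 is:
H = [[6, 5], [5, -16]]
Trace = 6 - 16 = -10
Determinant = 6*-16 - (5)^2 = -121
Discriminant = (-10)^2 - 4*-121 = 584.0
Eigenvalues: lambda_1 = -17.083, lambda_2 = 7.083
The function is not concave.

0


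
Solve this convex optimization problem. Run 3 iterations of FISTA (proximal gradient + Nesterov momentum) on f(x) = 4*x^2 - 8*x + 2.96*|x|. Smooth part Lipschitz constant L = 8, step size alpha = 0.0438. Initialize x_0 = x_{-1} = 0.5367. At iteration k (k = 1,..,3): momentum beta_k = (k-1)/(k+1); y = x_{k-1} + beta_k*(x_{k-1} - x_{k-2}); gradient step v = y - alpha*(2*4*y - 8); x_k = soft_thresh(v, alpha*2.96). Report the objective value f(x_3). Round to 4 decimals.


FISTA on f(x) = 4*x^2 - 8*x + 2.96*|x|
L = 8, alpha = 0.0438
Iteration 1: beta = 0.0, y = 0.5367 + 0.0*(0.5367 - 0.5367) = 0.5367
  grad(y) = -3.7064, v = y - alpha*grad = 0.699
  prox(v) = soft_thresh(0.699, 0.1296) = 0.5694
Iteration 2: beta = 0.3333, y = 0.5694 + 0.3333*(0.5694 - 0.5367) = 0.5803
  grad(y) = -3.3577, v = y - alpha*grad = 0.7274
  prox(v) = soft_thresh(0.7274, 0.1296) = 0.5977
Iteration 3: beta = 0.5, y = 0.5977 + 0.5*(0.5977 - 0.5694) = 0.6119
  grad(y) = -3.1051, v = y - alpha*grad = 0.7479
  prox(v) = soft_thresh(0.7479, 0.1296) = 0.6182
f(x_3) = 4*0.6182^2 - 8*0.6182 + 2.96*|0.6182| = -1.587


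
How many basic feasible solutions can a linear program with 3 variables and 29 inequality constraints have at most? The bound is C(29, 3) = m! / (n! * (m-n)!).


Each vertex corresponds to some choice of n active constraints out of m, so the number of vertices is at most C(m, n) = m! / (n!(m-n)!).
m = 29, n = 3
Numerator: 29 * 28 * 27
Denominator: 3! = 6
C(29, 3) = 3654


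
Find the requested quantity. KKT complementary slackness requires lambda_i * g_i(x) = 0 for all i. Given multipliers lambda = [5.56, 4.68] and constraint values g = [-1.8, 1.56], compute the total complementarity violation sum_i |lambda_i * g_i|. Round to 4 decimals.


KKT complementary slackness check:
lambda_1 * g_1 = 5.56 * -1.8 = -10.008
lambda_2 * g_2 = 4.68 * 1.56 = 7.3008
Total violation = 10.008 + 7.3008 = 17.3088


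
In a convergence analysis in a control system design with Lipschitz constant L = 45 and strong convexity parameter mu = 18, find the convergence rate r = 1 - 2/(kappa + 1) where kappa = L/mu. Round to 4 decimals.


Step 1: Compute the condition number.
kappa = L/mu = 45/18 = 2.5
Step 2: Compute the convergence rate.
r = 1 - 2/(kappa + 1) = 1 - 2*mu/(L + mu) = (L - mu)/(L + mu) = 27/63 = 0.4286


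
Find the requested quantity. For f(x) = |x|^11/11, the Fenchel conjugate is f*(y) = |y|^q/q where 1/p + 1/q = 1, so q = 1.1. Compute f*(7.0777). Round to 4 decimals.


The conjugate exponent q satisfies 1/p + 1/q = 1.
p = 11, so q = 11/(11 - 1) = 1.1
|y|^q = 7.0777^1.1 = 8.6076
f*(7.0777) = 8.6076 / 1.1 = 7.8251


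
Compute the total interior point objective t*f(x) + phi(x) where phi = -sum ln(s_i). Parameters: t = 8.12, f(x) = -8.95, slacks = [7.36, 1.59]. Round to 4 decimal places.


Step 1: Compute log-barrier.
ln values: [1.9961, 0.4637]
phi = -(1.9961 + 0.4637) = -2.4598
Step 2: Compute augmented objective.
t*f(x) = 8.12*-8.95 = -72.674
Total = -72.674 - 2.4598 = -75.1338


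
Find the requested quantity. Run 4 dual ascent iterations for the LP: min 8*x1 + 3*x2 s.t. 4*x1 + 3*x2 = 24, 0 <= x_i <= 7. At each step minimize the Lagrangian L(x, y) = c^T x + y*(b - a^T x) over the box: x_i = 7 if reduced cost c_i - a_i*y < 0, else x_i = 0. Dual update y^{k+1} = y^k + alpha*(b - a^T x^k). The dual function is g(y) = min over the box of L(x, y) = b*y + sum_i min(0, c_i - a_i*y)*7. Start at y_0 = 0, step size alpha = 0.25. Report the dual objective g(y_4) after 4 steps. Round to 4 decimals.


Dual ascent for LP: min 8*x1 + 3*x2, 4*x1 + 3*x2 = 24, 0 <= x_i <= 7
Step 1: y^k = 0.0, reduced costs: (8.0, 3.0)
  x^k = (0.0, 0.0), subgradient = b - a^T x = 24.0
  y^{k+1} = 0.0 + 0.25*24.0 = 6.0
Step 2: y^k = 6.0, reduced costs: (-16.0, -15.0)
  x^k = (7.0, 7.0), subgradient = b - a^T x = -25.0
  y^{k+1} = 6.0 + 0.25*-25.0 = -0.25
Step 3: y^k = -0.25, reduced costs: (9.0, 3.75)
  x^k = (0.0, 0.0), subgradient = b - a^T x = 24.0
  y^{k+1} = -0.25 + 0.25*24.0 = 5.75
Step 4: y^k = 5.75, reduced costs: (-15.0, -14.25)
  x^k = (7.0, 7.0), subgradient = b - a^T x = -25.0
  y^{k+1} = 5.75 + 0.25*-25.0 = -0.5
Dual objective at y_4 = -0.5: reduced costs (10.0, 4.5), box minimizer x = (0.0, 0.0)
g(y_4) = b*y + (c1 - a1*y)*x1 + (c2 - a2*y)*x2 = 24*(-0.5) + 10.0*0.0 + 4.5*0.0 = -12.0 + 0.0 + 0.0 = -12.0


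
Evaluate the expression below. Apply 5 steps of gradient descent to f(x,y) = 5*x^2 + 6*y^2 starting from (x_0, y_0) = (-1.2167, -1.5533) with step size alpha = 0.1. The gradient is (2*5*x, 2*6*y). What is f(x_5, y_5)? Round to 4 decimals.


Gradient descent on f(x,y) = 5*x^2 + 6*y^2.
Starting point: (-1.2167, -1.5533), alpha = 0.1
Step 1: grad_x = 2*5*-1.2167 = -12.167, grad_y = 2*6*-1.5533 = -18.6396
  x_1 = -1.2167 - 0.1*-12.167 = 0.0
  y_1 = -1.5533 - 0.1*-18.6396 = 0.3107
Step 2: grad_x = 2*5*0.0 = 0.0, grad_y = 2*6*0.3107 = 3.7279
  x_2 = 0.0 - 0.1*0.0 = 0.0
  y_2 = 0.3107 - 0.1*3.7279 = -0.0621
Step 3: grad_x = 2*5*0.0 = 0.0, grad_y = 2*6*-0.0621 = -0.7456
  x_3 = 0.0 - 0.1*0.0 = 0.0
  y_3 = -0.0621 - 0.1*-0.7456 = 0.0124
Step 4: grad_x = 2*5*0.0 = 0.0, grad_y = 2*6*0.0124 = 0.1491
  x_4 = 0.0 - 0.1*0.0 = 0.0
  y_4 = 0.0124 - 0.1*0.1491 = -0.0025
Step 5: grad_x = 2*5*0.0 = 0.0, grad_y = 2*6*-0.0025 = -0.0298
  x_5 = 0.0 - 0.1*0.0 = 0.0
  y_5 = -0.0025 - 0.1*-0.0298 = 0.0005
f(0.0, 0.0005) = 5*0.0^2 + 6*0.0005^2 = 0.0


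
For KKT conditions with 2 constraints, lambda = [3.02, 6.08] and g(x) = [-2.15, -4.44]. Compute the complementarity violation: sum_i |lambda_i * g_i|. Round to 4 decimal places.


KKT complementary slackness check:
lambda_1 * g_1 = 3.02 * -2.15 = -6.493
lambda_2 * g_2 = 6.08 * -4.44 = -26.9952
Total violation = 6.493 + 26.9952 = 33.4882


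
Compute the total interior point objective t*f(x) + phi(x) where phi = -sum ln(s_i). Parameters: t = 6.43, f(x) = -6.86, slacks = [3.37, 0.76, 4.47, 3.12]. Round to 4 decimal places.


Step 1: Compute log-barrier.
ln values: [1.2149, -0.2744, 1.4974, 1.1378]
phi = -(1.2149 - 0.2744 + 1.4974 + 1.1378) = -3.5757
Step 2: Compute augmented objective.
t*f(x) = 6.43*-6.86 = -44.1098
Total = -44.1098 - 3.5757 = -47.6855


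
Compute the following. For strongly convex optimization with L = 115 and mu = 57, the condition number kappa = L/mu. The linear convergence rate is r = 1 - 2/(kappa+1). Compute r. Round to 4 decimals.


Step 1: Compute the condition number.
kappa = L/mu = 115/57 = 2.0175
Step 2: Compute the convergence rate.
r = 1 - 2/(kappa + 1) = 1 - 2*mu/(L + mu) = (L - mu)/(L + mu) = 58/172 = 0.3372


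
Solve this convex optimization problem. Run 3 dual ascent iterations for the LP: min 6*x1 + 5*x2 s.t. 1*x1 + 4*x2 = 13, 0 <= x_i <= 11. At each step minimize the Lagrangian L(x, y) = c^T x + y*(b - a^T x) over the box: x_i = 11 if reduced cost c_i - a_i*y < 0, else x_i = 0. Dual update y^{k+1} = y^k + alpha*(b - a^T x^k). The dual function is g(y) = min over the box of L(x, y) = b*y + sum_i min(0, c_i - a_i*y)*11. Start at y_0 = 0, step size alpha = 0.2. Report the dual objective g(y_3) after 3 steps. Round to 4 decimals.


Dual ascent for LP: min 6*x1 + 5*x2, 1*x1 + 4*x2 = 13, 0 <= x_i <= 11
Step 1: y^k = 0.0, reduced costs: (6.0, 5.0)
  x^k = (0.0, 0.0), subgradient = b - a^T x = 13.0
  y^{k+1} = 0.0 + 0.2*13.0 = 2.6
Step 2: y^k = 2.6, reduced costs: (3.4, -5.4)
  x^k = (0.0, 11.0), subgradient = b - a^T x = -31.0
  y^{k+1} = 2.6 + 0.2*-31.0 = -3.6
Step 3: y^k = -3.6, reduced costs: (9.6, 19.4)
  x^k = (0.0, 0.0), subgradient = b - a^T x = 13.0
  y^{k+1} = -3.6 + 0.2*13.0 = -1.0
Dual objective at y_3 = -1.0: reduced costs (7.0, 9.0), box minimizer x = (0.0, 0.0)
g(y_3) = b*y + (c1 - a1*y)*x1 + (c2 - a2*y)*x2 = 13*(-1.0) + 7.0*0.0 + 9.0*0.0 = -13.0 + 0.0 + 0.0 = -13.0


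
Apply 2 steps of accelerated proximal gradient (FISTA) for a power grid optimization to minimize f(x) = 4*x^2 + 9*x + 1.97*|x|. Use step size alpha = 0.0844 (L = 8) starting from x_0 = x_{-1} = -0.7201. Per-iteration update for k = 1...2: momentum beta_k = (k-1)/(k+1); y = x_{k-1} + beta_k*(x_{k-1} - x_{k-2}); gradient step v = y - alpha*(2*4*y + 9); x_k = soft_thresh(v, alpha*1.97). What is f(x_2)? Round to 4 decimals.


FISTA on f(x) = 4*x^2 + 9*x + 1.97*|x|
L = 8, alpha = 0.0844
Iteration 1: beta = 0.0, y = -0.7201 + 0.0*(-0.7201 + 0.7201) = -0.7201
  grad(y) = 3.2392, v = y - alpha*grad = -0.9935
  prox(v) = soft_thresh(-0.9935, 0.1663) = -0.8272
Iteration 2: beta = 0.3333, y = -0.8272 + 0.3333*(-0.8272 + 0.7201) = -0.8629
  grad(y) = 2.0966, v = y - alpha*grad = -1.0399
  prox(v) = soft_thresh(-1.0399, 0.1663) = -0.8736
f(x_2) = 4*(-0.8736)^2 + 9*(-0.8736) + 1.97*|-0.8736| = -3.0887


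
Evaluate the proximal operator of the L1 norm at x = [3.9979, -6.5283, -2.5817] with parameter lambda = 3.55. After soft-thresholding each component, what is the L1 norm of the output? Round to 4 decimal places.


Soft-thresholding with lambda = 3.55:
prox(3.9979) = sign(3.9979)*max(|3.9979| - 3.55, 0) = 0.4479
prox(-6.5283) = sign(-6.5283)*max(|-6.5283| - 3.55, 0) = -2.9783
prox(-2.5817) = sign(-2.5817)*max(|-2.5817| - 3.55, 0) = 0.0
prox(x) = [0.4479, -2.9783, 0.0]
||prox(x)||_1 = 0.4479 + 2.9783 + 0.0 = 3.4262


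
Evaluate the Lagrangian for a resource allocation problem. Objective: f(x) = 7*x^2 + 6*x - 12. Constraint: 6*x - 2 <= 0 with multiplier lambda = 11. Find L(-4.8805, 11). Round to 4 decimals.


Step 1: Evaluate f(x).
f(-4.8805) = 7*(-4.8805)^2 + 6*(-4.8805) - 12 = 125.452
Step 2: Evaluate g(x).
g(-4.8805) = 6*-4.8805 - 2 = -31.283
Step 3: Compute Lagrangian.
L = 125.452 + 11*-31.283 = -218.661


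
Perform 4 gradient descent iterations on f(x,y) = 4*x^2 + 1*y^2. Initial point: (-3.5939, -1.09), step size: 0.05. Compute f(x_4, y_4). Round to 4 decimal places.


Gradient descent on f(x,y) = 4*x^2 + 1*y^2.
Starting point: (-3.5939, -1.09), alpha = 0.05
Step 1: grad_x = 2*4*-3.5939 = -28.7512, grad_y = 2*1*-1.09 = -2.18
  x_1 = -3.5939 - 0.05*-28.7512 = -2.1563
  y_1 = -1.09 - 0.05*-2.18 = -0.981
Step 2: grad_x = 2*4*-2.1563 = -17.2507, grad_y = 2*1*-0.981 = -1.962
  x_2 = -2.1563 - 0.05*-17.2507 = -1.2938
  y_2 = -0.981 - 0.05*-1.962 = -0.8829
Step 3: grad_x = 2*4*-1.2938 = -10.3504, grad_y = 2*1*-0.8829 = -1.7658
  x_3 = -1.2938 - 0.05*-10.3504 = -0.7763
  y_3 = -0.8829 - 0.05*-1.7658 = -0.7946
Step 4: grad_x = 2*4*-0.7763 = -6.2103, grad_y = 2*1*-0.7946 = -1.5892
  x_4 = -0.7763 - 0.05*-6.2103 = -0.4658
  y_4 = -0.7946 - 0.05*-1.5892 = -0.7151
f(-0.4658, -0.7151) = 4*(-0.4658)^2 + 1*(-0.7151)^2 = 1.3792


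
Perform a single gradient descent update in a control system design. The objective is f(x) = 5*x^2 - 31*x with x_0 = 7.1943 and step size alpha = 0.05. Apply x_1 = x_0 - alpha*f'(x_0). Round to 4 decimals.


We compute the gradient at x_0 and apply the update.
f'(x) = 10*x - 31
f'(7.1943) = 10*7.1943 - 31 = 40.943
x_1 = 7.1943 - 0.05*40.943 = 5.1472


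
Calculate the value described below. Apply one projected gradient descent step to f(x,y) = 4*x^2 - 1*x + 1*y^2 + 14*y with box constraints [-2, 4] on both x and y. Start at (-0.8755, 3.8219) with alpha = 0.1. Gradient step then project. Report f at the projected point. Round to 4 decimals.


Step 1: Compute gradient at (-0.8755, 3.8219).
grad_x = 2*4*-0.8755 - 1 = -8.004
grad_y = 2*1*3.8219 + 14 = 21.6438
Step 2: Gradient step.
x_raw = -0.8755 - 0.1*-8.004 = -0.0751
y_raw = 3.8219 - 0.1*21.6438 = 1.6575
Step 3: Project onto [-2, 4].
x_proj = clip(-0.0751) = -0.0751
y_proj = clip(1.6575) = 1.6575
Step 4: Evaluate f.
f(-0.0751, 1.6575) = 26.0503


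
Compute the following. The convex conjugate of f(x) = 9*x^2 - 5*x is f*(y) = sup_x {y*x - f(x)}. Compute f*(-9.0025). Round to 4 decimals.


f*(y) = sup_x {y*x - a*x^2 - b*x} = sup_x {(y-b)*x - a*x^2}
FOC: (y - b) - 2a*x = 0 => x* = (y - b)/(2a)
x* = (-9.0025 + 5)/(2*9) = -0.2224
f*(-9.0025) = (y-b)^2/(4a) = (-9.0025 + 5)^2/(4*9)
= 16.02/36 = 0.445


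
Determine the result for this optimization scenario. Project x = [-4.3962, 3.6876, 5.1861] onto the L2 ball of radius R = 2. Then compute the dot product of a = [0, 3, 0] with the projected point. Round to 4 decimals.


Step 1: Compute ||x|| (intermediates to 6 decimals).
||x|| = sqrt((-4.3962)^2 + 3.6876^2 + 5.1861^2) = 7.734378
Step 2: Project.
Since ||x|| > R, scale = R/||x|| = 2/7.734378 = 0.258586, proj(x) = scale * x
proj(x) = [-1.136796, 0.953562, 1.341053]
Step 3: Dot product.
a^T * proj(x) = 0*(-1.136796) + 3*0.953562 + 0*1.341053 = 2.8607


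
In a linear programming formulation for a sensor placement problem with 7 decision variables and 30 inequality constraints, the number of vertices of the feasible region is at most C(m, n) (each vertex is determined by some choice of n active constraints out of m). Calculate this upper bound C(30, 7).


Each vertex corresponds to some choice of n active constraints out of m, so the number of vertices is at most C(m, n) = m! / (n!(m-n)!).
m = 30, n = 7
Numerator: 30 * 29 * 28 * 27 * 26 * 25 * 24
Denominator: 7! = 5040
C(30, 7) = 2035800


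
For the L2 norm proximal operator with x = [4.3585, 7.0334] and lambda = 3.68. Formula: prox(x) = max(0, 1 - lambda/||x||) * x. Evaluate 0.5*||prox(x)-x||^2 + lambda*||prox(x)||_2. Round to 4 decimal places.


Step 1: Compute ||x||.
||x|| = 8.2744
Step 2: Compute scaling factor.
scale = max(0, 1 - 3.68/8.2744) = 0.5553
Step 3: prox(x) = [2.4201, 3.9053]
||prox(x)|| = 4.5944
Step 4: Proximal objective.
0.5*||prox-x||^2 = 6.7712
lambda*||prox|| = 16.9074
Total = 23.6785


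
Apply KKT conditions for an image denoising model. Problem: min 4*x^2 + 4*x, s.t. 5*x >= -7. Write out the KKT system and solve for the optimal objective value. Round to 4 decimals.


Step 1: Try lambda = 0 (constraint inactive).
Stationarity: 2*4*x + 4 = 0
x* = -4/(2*4) = -0.5
Check constraint: 5*-0.5 = -2.5 >= -7 -- satisfied.
Step 2: Compute optimal value.
f(x*) = 4*(-0.5)^2 + 4*(-0.5) = -1.0


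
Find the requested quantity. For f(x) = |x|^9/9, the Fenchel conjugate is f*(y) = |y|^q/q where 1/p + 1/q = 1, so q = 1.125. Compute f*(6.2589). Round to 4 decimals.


The conjugate exponent q satisfies 1/p + 1/q = 1.
p = 9, so q = 9/(9 - 1) = 1.125
|y|^q = 6.2589^1.125 = 7.8716
f*(6.2589) = 7.8716 / 1.125 = 6.9969


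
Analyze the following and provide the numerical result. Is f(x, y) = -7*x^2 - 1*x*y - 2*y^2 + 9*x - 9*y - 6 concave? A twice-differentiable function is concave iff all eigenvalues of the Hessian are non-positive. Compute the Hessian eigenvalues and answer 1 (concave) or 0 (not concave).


The Hessian of f(x,y) = -7*x^2 - 1*x*y - 2*y^2 + 9*x - 9*y - 6 is:
H = [[-14, -1], [-1, -4]]
Trace = -14 - 4 = -18
Determinant = -14*-4 - (-1)^2 = 55
Discriminant = (-18)^2 - 4*55 = 104.0
Eigenvalues: lambda_1 = -14.099, lambda_2 = -3.901
The function is concave.

1


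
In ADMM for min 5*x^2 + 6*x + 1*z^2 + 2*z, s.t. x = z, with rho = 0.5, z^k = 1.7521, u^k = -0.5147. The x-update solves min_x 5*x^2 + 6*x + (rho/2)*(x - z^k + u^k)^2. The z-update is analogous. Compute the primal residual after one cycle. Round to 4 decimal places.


ADMM iteration with rho = 0.5, z^k = 1.7521, u^k = -0.5147
Step 1: x-update.
Minimize 5*x^2 + 6*x + (0.5/2)*(x - 1.7521 - 0.5147)^2
FOC: (2*5 + 0.5)*x = -6 + 0.5*(1.7521 + 0.5147)
x^{k+1} = -0.4635
Step 2: z-update.
Minimize 1*z^2 + 2*z + (0.5/2)*(-0.4635 - z - 0.5147)^2
FOC: (2*1 + 0.5)*z = -2 + 0.5*(-0.4635 - 0.5147)
z^{k+1} = -0.9956
Step 3: u-update.
u^{k+1} = -0.5147 - 0.4635 + 0.9956 = 0.0175
Step 4: Primal residual = |-0.4635 + 0.9956| = 0.5322


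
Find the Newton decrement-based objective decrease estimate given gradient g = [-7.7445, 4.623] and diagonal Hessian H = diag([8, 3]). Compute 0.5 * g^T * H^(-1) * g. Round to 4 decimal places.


Step 1: H is diagonal, so H^(-1) * g = [-0.9681, 1.541].
Step 2: g^T H^(-1) g = sum_i g_i^2 / H_ii
  = (-7.7445)^2/8 + (4.623)^2/3
  = 7.4972 + 7.124 = 14.6212
Step 3: Objective decrease = 0.5 * g^T H^(-1) g = 7.3106


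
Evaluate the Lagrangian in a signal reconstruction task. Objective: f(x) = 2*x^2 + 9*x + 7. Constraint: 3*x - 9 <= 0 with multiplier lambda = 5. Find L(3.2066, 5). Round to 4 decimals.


Step 1: Evaluate f(x).
f(3.2066) = 2*3.2066^2 + 9*3.2066 + 7 = 56.424
Step 2: Evaluate g(x).
g(3.2066) = 3*3.2066 - 9 = 0.6198
Step 3: Compute Lagrangian.
L = 56.424 + 5*0.6198 = 59.523


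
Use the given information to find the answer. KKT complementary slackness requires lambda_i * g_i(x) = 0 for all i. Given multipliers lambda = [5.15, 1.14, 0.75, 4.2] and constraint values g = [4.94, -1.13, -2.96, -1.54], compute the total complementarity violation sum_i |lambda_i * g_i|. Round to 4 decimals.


KKT complementary slackness check:
lambda_1 * g_1 = 5.15 * 4.94 = 25.441
lambda_2 * g_2 = 1.14 * -1.13 = -1.2882
lambda_3 * g_3 = 0.75 * -2.96 = -2.22
lambda_4 * g_4 = 4.2 * -1.54 = -6.468
Total violation = 25.441 + 1.2882 + 2.22 + 6.468 = 35.4172


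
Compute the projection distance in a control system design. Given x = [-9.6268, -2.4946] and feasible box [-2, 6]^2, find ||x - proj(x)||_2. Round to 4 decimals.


Project each component onto [-2, 6].
clip(-9.6268) = -2.0, clip(-2.4946) = -2.0
Projection = [-2.0, -2.0]
Squared diffs: [58.1681, 0.2446]
Distance = sqrt(58.4127) = 7.6428


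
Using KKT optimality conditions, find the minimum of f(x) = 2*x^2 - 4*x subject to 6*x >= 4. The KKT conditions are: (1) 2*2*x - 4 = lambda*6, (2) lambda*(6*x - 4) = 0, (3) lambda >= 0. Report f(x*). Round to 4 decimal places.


Step 1: Try lambda = 0 (constraint inactive).
Stationarity: 2*2*x - 4 = 0
x* = 4/(2*2) = 1.0
Check constraint: 6*1.0 = 6.0 >= 4 -- satisfied.
Step 2: Compute optimal value.
f(x*) = 2*1.0^2 - 4*1.0 = -2.0


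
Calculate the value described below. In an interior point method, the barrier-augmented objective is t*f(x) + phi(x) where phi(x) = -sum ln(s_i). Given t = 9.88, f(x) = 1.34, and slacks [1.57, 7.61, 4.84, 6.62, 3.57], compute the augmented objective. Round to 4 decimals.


Step 1: Compute log-barrier.
ln values: [0.4511, 2.0295, 1.5769, 1.8901, 1.2726]
phi = -(0.4511 + 2.0295 + 1.5769 + 1.8901 + 1.2726) = -7.2201
Step 2: Compute augmented objective.
t*f(x) = 9.88*1.34 = 13.2392
Total = 13.2392 - 7.2201 = 6.0191


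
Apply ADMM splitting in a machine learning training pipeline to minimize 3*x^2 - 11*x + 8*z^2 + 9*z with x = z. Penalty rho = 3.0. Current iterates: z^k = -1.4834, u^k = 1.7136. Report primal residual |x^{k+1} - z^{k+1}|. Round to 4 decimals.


ADMM iteration with rho = 3.0, z^k = -1.4834, u^k = 1.7136
Step 1: x-update.
Minimize 3*x^2 - 11*x + (3.0/2)*(x + 1.4834 + 1.7136)^2
FOC: (2*3 + 3.0)*x = 11 + 3.0*(-1.4834 - 1.7136)
x^{k+1} = 0.1566
Step 2: z-update.
Minimize 8*z^2 + 9*z + (3.0/2)*(0.1566 - z + 1.7136)^2
FOC: (2*8 + 3.0)*z = -9 + 3.0*(0.1566 + 1.7136)
z^{k+1} = -0.1784
Step 3: u-update.
u^{k+1} = 1.7136 + 0.1566 + 0.1784 = 2.0486
Step 4: Primal residual = |0.1566 + 0.1784| = 0.335


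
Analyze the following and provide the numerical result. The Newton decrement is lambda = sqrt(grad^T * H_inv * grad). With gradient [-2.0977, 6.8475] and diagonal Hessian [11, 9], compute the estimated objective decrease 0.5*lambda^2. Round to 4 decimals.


Step 1: H is diagonal, so H^(-1) * g = [-0.1907, 0.7608].
Step 2: g^T H^(-1) g = sum_i g_i^2 / H_ii
  = (-2.0977)^2/11 + (6.8475)^2/9
  = 0.4 + 5.2098 = 5.6098
Step 3: Objective decrease = 0.5 * g^T H^(-1) g = 2.8049


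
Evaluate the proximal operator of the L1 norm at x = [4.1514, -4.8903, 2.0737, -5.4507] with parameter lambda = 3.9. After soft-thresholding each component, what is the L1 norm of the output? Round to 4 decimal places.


Soft-thresholding with lambda = 3.9:
prox(4.1514) = sign(4.1514)*max(|4.1514| - 3.9, 0) = 0.2514
prox(-4.8903) = sign(-4.8903)*max(|-4.8903| - 3.9, 0) = -0.9903
prox(2.0737) = sign(2.0737)*max(|2.0737| - 3.9, 0) = 0.0
prox(-5.4507) = sign(-5.4507)*max(|-5.4507| - 3.9, 0) = -1.5507
prox(x) = [0.2514, -0.9903, 0.0, -1.5507]
||prox(x)||_1 = 0.2514 + 0.9903 + 0.0 + 1.5507 = 2.7924


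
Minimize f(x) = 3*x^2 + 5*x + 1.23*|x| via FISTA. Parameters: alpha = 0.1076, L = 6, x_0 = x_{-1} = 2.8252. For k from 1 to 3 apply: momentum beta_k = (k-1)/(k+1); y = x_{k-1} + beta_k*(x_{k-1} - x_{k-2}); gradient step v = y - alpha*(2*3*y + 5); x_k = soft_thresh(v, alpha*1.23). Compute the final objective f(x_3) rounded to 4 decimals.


FISTA on f(x) = 3*x^2 + 5*x + 1.23*|x|
L = 6, alpha = 0.1076
Iteration 1: beta = 0.0, y = 2.8252 + 0.0*(2.8252 - 2.8252) = 2.8252
  grad(y) = 21.9512, v = y - alpha*grad = 0.4633
  prox(v) = soft_thresh(0.4633, 0.1323) = 0.3309
Iteration 2: beta = 0.3333, y = 0.3309 + 0.3333*(0.3309 - 2.8252) = -0.5005
  grad(y) = 1.9968, v = y - alpha*grad = -0.7154
  prox(v) = soft_thresh(-0.7154, 0.1323) = -0.583
Iteration 3: beta = 0.5, y = -0.583 + 0.5*(-0.583 - 0.3309) = -1.04
  grad(y) = -1.2401, v = y - alpha*grad = -0.9066
  prox(v) = soft_thresh(-0.9066, 0.1323) = -0.7742
f(x_3) = 3*(-0.7742)^2 + 5*(-0.7742) + 1.23*|-0.7742| = -1.1205


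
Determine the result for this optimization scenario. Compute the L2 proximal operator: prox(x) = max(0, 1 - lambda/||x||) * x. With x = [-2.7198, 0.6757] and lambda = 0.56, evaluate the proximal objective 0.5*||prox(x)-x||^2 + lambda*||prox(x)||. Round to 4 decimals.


Step 1: Compute ||x||.
||x|| = 2.8025
Step 2: Compute scaling factor.
scale = max(0, 1 - 0.56/2.8025) = 0.8002
Step 3: prox(x) = [-2.1763, 0.5407]
||prox(x)|| = 2.2425
Step 4: Proximal objective.
0.5*||prox-x||^2 = 0.1568
lambda*||prox|| = 1.2558
Total = 1.4126


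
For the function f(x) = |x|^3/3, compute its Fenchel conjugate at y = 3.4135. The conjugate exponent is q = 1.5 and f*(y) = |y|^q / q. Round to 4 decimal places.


The conjugate exponent q satisfies 1/p + 1/q = 1.
p = 3, so q = 3/(3 - 1) = 1.5
|y|^q = 3.4135^1.5 = 6.3067
f*(3.4135) = 6.3067 / 1.5 = 4.2044


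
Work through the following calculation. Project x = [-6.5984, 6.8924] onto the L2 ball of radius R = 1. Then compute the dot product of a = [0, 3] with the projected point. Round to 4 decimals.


Step 1: Compute ||x|| (intermediates to 6 decimals).
||x|| = sqrt((-6.5984)^2 + 6.8924^2) = 9.541701
Step 2: Project.
Since ||x|| > R, scale = R/||x|| = 1/9.541701 = 0.104803, proj(x) = scale * x
proj(x) = [-0.691532, 0.722344]
Step 3: Dot product.
a^T * proj(x) = 0*(-0.691532) + 3*0.722344 = 2.167


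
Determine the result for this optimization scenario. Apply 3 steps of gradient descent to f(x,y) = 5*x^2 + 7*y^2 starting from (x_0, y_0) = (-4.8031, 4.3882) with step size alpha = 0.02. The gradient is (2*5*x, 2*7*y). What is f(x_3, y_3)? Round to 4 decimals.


Gradient descent on f(x,y) = 5*x^2 + 7*y^2.
Starting point: (-4.8031, 4.3882), alpha = 0.02
Step 1: grad_x = 2*5*-4.8031 = -48.031, grad_y = 2*7*4.3882 = 61.4348
  x_1 = -4.8031 - 0.02*-48.031 = -3.8425
  y_1 = 4.3882 - 0.02*61.4348 = 3.1595
Step 2: grad_x = 2*5*-3.8425 = -38.4248, grad_y = 2*7*3.1595 = 44.2331
  x_2 = -3.8425 - 0.02*-38.4248 = -3.074
  y_2 = 3.1595 - 0.02*44.2331 = 2.2748
Step 3: grad_x = 2*5*-3.074 = -30.7398, grad_y = 2*7*2.2748 = 31.8478
  x_3 = -3.074 - 0.02*-30.7398 = -2.4592
  y_3 = 2.2748 - 0.02*31.8478 = 1.6379
f(-2.4592, 1.6379) = 5*(-2.4592)^2 + 7*1.6379^2 = 49.0167


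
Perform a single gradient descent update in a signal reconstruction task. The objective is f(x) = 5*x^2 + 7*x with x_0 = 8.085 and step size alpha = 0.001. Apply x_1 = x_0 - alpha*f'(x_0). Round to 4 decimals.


We compute the gradient at x_0 and apply the update.
f'(x) = 10*x + 7
f'(8.085) = 10*8.085 + 7 = 87.85
x_1 = 8.085 - 0.001*87.85 = 7.9972


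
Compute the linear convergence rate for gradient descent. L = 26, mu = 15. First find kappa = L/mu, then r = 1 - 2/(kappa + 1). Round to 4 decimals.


Step 1: Compute the condition number.
kappa = L/mu = 26/15 = 1.7333
Step 2: Compute the convergence rate.
r = 1 - 2/(kappa + 1) = 1 - 2*mu/(L + mu) = (L - mu)/(L + mu) = 11/41 = 0.2683


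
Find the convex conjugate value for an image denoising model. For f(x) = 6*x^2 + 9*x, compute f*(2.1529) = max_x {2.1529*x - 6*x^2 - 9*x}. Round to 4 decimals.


f*(y) = sup_x {y*x - a*x^2 - b*x} = sup_x {(y-b)*x - a*x^2}
FOC: (y - b) - 2a*x = 0 => x* = (y - b)/(2a)
x* = (2.1529 - 9)/(2*6) = -0.5706
f*(2.1529) = (y-b)^2/(4a) = (2.1529 - 9)^2/(4*6)
= 46.8828/24 = 1.9534


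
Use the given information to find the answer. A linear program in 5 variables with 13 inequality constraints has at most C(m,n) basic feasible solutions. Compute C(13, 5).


Each vertex corresponds to some choice of n active constraints out of m, so the number of vertices is at most C(m, n) = m! / (n!(m-n)!).
m = 13, n = 5
Numerator: 13 * 12 * 11 * 10 * 9
Denominator: 5! = 120
C(13, 5) = 1287


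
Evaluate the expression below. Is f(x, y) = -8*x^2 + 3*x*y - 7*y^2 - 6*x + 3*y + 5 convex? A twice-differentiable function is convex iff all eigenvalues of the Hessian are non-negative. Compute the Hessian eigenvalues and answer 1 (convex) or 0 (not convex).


The Hessian of f(x,y) = -8*x^2 + 3*x*y - 7*y^2 - 6*x + 3*y + 5 is:
H = [[-16, 3], [3, -14]]
Trace = -16 - 14 = -30
Determinant = -16*-14 - (3)^2 = 215
Discriminant = (-30)^2 - 4*215 = 40.0
Eigenvalues: lambda_1 = -18.1623, lambda_2 = -11.8377
The function is not convex.

0


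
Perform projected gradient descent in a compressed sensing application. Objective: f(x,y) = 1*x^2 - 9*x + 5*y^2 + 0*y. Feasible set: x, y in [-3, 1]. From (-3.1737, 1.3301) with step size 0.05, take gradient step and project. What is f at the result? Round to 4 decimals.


Step 1: Compute gradient at (-3.1737, 1.3301).
grad_x = 2*1*-3.1737 - 9 = -15.3474
grad_y = 2*5*1.3301 + 0 = 13.301
Step 2: Gradient step.
x_raw = -3.1737 - 0.05*-15.3474 = -2.4063
y_raw = 1.3301 - 0.05*13.301 = 0.6651
Step 3: Project onto [-3, 1].
x_proj = clip(-2.4063) = -2.4063
y_proj = clip(0.6651) = 0.6651
Step 4: Evaluate f.
f(-2.4063, 0.6651) = 29.6589


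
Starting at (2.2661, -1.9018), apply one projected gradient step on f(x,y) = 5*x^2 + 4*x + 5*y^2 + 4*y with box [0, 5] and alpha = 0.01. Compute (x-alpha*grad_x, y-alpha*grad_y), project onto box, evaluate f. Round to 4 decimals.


Step 1: Compute gradient at (2.2661, -1.9018).
grad_x = 2*5*2.2661 + 4 = 26.661
grad_y = 2*5*-1.9018 + 4 = -15.018
Step 2: Gradient step.
x_raw = 2.2661 - 0.01*26.661 = 1.9995
y_raw = -1.9018 - 0.01*-15.018 = -1.7516
Step 3: Project onto [0, 5].
x_proj = clip(1.9995) = 1.9995
y_proj = clip(-1.7516) = 0.0
Step 4: Evaluate f.
f(1.9995, 0.0) = 27.9878


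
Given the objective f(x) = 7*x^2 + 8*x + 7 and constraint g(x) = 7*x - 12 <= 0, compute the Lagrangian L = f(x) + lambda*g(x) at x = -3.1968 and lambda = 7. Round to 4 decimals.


Step 1: Evaluate f(x).
f(-3.1968) = 7*(-3.1968)^2 + 8*(-3.1968) + 7 = 52.9623
Step 2: Evaluate g(x).
g(-3.1968) = 7*-3.1968 - 12 = -34.3776
Step 3: Compute Lagrangian.
L = 52.9623 + 7*-34.3776 = -187.6809


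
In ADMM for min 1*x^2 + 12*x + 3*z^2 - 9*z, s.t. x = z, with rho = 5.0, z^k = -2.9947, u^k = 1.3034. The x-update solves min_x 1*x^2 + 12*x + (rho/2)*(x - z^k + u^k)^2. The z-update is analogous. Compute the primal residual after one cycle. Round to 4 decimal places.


ADMM iteration with rho = 5.0, z^k = -2.9947, u^k = 1.3034
Step 1: x-update.
Minimize 1*x^2 + 12*x + (5.0/2)*(x + 2.9947 + 1.3034)^2
FOC: (2*1 + 5.0)*x = -12 + 5.0*(-2.9947 - 1.3034)
x^{k+1} = -4.7844
Step 2: z-update.
Minimize 3*z^2 - 9*z + (5.0/2)*(-4.7844 - z + 1.3034)^2
FOC: (2*3 + 5.0)*z = 9 + 5.0*(-4.7844 + 1.3034)
z^{k+1} = -0.7641
Step 3: u-update.
u^{k+1} = 1.3034 - 4.7844 + 0.7641 = -2.7169
Step 4: Primal residual = |-4.7844 + 0.7641| = 4.0203


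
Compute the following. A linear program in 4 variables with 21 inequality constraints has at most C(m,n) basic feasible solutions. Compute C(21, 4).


Each vertex corresponds to some choice of n active constraints out of m, so the number of vertices is at most C(m, n) = m! / (n!(m-n)!).
m = 21, n = 4
Numerator: 21 * 20 * 19 * 18
Denominator: 4! = 24
C(21, 4) = 5985


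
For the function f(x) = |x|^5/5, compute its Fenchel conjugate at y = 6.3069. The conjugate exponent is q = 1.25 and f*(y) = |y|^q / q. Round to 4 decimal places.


The conjugate exponent q satisfies 1/p + 1/q = 1.
p = 5, so q = 5/(5 - 1) = 1.25
|y|^q = 6.3069^1.25 = 9.9947
f*(6.3069) = 9.9947 / 1.25 = 7.9958


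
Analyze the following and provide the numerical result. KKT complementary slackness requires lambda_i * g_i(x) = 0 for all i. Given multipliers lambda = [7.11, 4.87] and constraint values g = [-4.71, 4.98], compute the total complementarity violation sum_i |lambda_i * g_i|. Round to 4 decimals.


KKT complementary slackness check:
lambda_1 * g_1 = 7.11 * -4.71 = -33.4881
lambda_2 * g_2 = 4.87 * 4.98 = 24.2526
Total violation = 33.4881 + 24.2526 = 57.7407


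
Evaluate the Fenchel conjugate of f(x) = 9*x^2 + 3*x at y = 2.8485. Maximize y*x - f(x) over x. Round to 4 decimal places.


f*(y) = sup_x {y*x - a*x^2 - b*x} = sup_x {(y-b)*x - a*x^2}
FOC: (y - b) - 2a*x = 0 => x* = (y - b)/(2a)
x* = (2.8485 - 3)/(2*9) = -0.0084
f*(2.8485) = (y-b)^2/(4a) = (2.8485 - 3)^2/(4*9)
= 0.023/36 = 0.0006


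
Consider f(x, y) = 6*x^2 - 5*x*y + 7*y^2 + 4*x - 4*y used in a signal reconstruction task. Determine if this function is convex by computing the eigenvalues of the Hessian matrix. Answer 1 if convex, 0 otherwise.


The Hessian of f(x,y) = 6*x^2 - 5*x*y + 7*y^2 + 4*x - 4*y is:
H = [[12, -5], [-5, 14]]
Trace = 12 + 14 = 26
Determinant = 12*14 - (-5)^2 = 143
Discriminant = (26)^2 - 4*143 = 104.0
Eigenvalues: lambda_1 = 7.901, lambda_2 = 18.099
The function is convex.

1


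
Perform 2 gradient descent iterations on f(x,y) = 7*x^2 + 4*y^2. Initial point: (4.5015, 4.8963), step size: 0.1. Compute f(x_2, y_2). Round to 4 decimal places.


Gradient descent on f(x,y) = 7*x^2 + 4*y^2.
Starting point: (4.5015, 4.8963), alpha = 0.1
Step 1: grad_x = 2*7*4.5015 = 63.021, grad_y = 2*4*4.8963 = 39.1704
  x_1 = 4.5015 - 0.1*63.021 = -1.8006
  y_1 = 4.8963 - 0.1*39.1704 = 0.9793
Step 2: grad_x = 2*7*-1.8006 = -25.2084, grad_y = 2*4*0.9793 = 7.8341
  x_2 = -1.8006 - 0.1*-25.2084 = 0.7202
  y_2 = 0.9793 - 0.1*7.8341 = 0.1959
f(0.7202, 0.1959) = 7*0.7202^2 + 4*0.1959^2 = 3.7847


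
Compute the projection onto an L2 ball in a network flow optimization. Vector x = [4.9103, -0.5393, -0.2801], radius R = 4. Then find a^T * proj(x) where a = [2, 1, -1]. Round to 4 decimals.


Step 1: Compute ||x|| (intermediates to 6 decimals).
||x|| = sqrt(4.9103^2 + (-0.5393)^2 + (-0.2801)^2) = 4.947762
Step 2: Project.
Since ||x|| > R, scale = R/||x|| = 4/4.947762 = 0.808446, proj(x) = scale * x
proj(x) = [3.969712, -0.435995, -0.226446]
Step 3: Dot product.
a^T * proj(x) = 2*3.969712 + 1*(-0.435995) - 1*(-0.226446) = 7.7299


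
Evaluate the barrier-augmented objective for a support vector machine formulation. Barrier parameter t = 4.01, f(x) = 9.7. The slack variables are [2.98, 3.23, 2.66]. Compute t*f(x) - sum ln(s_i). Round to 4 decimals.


Step 1: Compute log-barrier.
ln values: [1.0919, 1.1725, 0.9783]
phi = -(1.0919 + 1.1725 + 0.9783) = -3.2427
Step 2: Compute augmented objective.
t*f(x) = 4.01*9.7 = 38.897
Total = 38.897 - 3.2427 = 35.6543


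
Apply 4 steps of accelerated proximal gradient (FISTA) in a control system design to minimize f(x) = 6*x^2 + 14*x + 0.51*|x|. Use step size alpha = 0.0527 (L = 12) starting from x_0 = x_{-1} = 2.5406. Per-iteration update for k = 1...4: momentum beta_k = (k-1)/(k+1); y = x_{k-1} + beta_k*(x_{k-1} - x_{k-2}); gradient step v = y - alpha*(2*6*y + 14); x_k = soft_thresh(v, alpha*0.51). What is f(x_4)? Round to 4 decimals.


FISTA on f(x) = 6*x^2 + 14*x + 0.51*|x|
L = 12, alpha = 0.0527
Iteration 1: beta = 0.0, y = 2.5406 + 0.0*(2.5406 - 2.5406) = 2.5406
  grad(y) = 44.4872, v = y - alpha*grad = 0.1961
  prox(v) = soft_thresh(0.1961, 0.0269) = 0.1692
Iteration 2: beta = 0.3333, y = 0.1692 + 0.3333*(0.1692 - 2.5406) = -0.6212
  grad(y) = 6.5456, v = y - alpha*grad = -0.9662
  prox(v) = soft_thresh(-0.9662, 0.0269) = -0.9393
Iteration 3: beta = 0.5, y = -0.9393 + 0.5*(-0.9393 - 0.1692) = -1.4935
  grad(y) = -3.9225, v = y - alpha*grad = -1.2868
  prox(v) = soft_thresh(-1.2868, 0.0269) = -1.2599
Iteration 4: beta = 0.6, y = -1.2599 + 0.6*(-1.2599 + 0.9393) = -1.4524
  grad(y) = -3.4282, v = y - alpha*grad = -1.2717
  prox(v) = soft_thresh(-1.2717, 0.0269) = -1.2448
f(x_4) = 6*(-1.2448)^2 + 14*(-1.2448) + 0.51*|-1.2448| = -7.4952


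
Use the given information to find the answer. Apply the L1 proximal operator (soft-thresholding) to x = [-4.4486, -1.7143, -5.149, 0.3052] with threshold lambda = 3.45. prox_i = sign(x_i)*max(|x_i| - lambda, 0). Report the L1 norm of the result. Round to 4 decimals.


Soft-thresholding with lambda = 3.45:
prox(-4.4486) = sign(-4.4486)*max(|-4.4486| - 3.45, 0) = -0.9986
prox(-1.7143) = sign(-1.7143)*max(|-1.7143| - 3.45, 0) = 0.0
prox(-5.149) = sign(-5.149)*max(|-5.149| - 3.45, 0) = -1.699
prox(0.3052) = sign(0.3052)*max(|0.3052| - 3.45, 0) = 0.0
prox(x) = [-0.9986, 0.0, -1.699, 0.0]
||prox(x)||_1 = 0.9986 + 0.0 + 1.699 + 0.0 = 2.6976


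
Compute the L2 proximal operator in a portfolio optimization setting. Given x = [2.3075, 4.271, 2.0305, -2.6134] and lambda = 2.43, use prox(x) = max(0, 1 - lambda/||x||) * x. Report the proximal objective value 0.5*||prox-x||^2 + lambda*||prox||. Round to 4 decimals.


Step 1: Compute ||x||.
||x|| = 5.8753
Step 2: Compute scaling factor.
scale = max(0, 1 - 2.43/5.8753) = 0.5864
Step 3: prox(x) = [1.3531, 2.5045, 1.1907, -1.5325]
||prox(x)|| = 3.4453
Step 4: Proximal objective.
0.5*||prox-x||^2 = 2.9525
lambda*||prox|| = 8.3721
Total = 11.3245


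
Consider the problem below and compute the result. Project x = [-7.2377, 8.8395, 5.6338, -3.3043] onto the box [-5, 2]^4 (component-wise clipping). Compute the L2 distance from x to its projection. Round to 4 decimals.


Project each component onto [-5, 2].
clip(-7.2377) = -5.0, clip(8.8395) = 2.0, clip(5.6338) = 2.0, clip(-3.3043) = -3.3043
Projection = [-5.0, 2.0, 2.0, -3.3043]
Squared diffs: [5.0073, 46.7788, 13.2045, 0.0]
Distance = sqrt(64.9906) = 8.0617


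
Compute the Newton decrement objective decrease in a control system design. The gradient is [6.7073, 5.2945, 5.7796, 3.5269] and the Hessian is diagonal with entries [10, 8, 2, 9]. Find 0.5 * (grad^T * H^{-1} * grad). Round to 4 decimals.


Step 1: H is diagonal, so H^(-1) * g = [0.6707, 0.6618, 2.8898, 0.3919].
Step 2: g^T H^(-1) g = sum_i g_i^2 / H_ii
  = (6.7073)^2/10 + (5.2945)^2/8 + (5.7796)^2/2 + (3.5269)^2/9
  = 4.4988 + 3.504 + 16.7019 + 1.3821 = 26.0868
Step 3: Objective decrease = 0.5 * g^T H^(-1) g = 13.0434


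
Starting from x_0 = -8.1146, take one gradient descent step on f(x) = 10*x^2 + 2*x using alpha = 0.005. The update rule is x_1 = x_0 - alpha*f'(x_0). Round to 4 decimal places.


We compute the gradient at x_0 and apply the update.
f'(x) = 20*x + 2
f'(-8.1146) = 20*-8.1146 + 2 = -160.292
x_1 = -8.1146 - 0.005*-160.292 = -7.3131
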